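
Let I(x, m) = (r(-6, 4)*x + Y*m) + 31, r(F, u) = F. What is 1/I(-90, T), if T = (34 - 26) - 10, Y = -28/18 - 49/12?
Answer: 18/10481 ≈ 0.0017174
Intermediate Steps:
Y = -203/36 (Y = -28*1/18 - 49*1/12 = -14/9 - 49/12 = -203/36 ≈ -5.6389)
T = -2 (T = 8 - 10 = -2)
I(x, m) = 31 - 6*x - 203*m/36 (I(x, m) = (-6*x - 203*m/36) + 31 = 31 - 6*x - 203*m/36)
1/I(-90, T) = 1/(31 - 6*(-90) - 203/36*(-2)) = 1/(31 + 540 + 203/18) = 1/(10481/18) = 18/10481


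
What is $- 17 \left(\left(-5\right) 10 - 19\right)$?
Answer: $1173$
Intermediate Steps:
$- 17 \left(\left(-5\right) 10 - 19\right) = - 17 \left(-50 - 19\right) = \left(-17\right) \left(-69\right) = 1173$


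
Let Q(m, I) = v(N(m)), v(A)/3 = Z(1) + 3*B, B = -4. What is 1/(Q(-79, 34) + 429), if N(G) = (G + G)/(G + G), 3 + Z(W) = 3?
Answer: 1/393 ≈ 0.0025445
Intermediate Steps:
Z(W) = 0 (Z(W) = -3 + 3 = 0)
N(G) = 1 (N(G) = (2*G)/((2*G)) = (2*G)*(1/(2*G)) = 1)
v(A) = -36 (v(A) = 3*(0 + 3*(-4)) = 3*(0 - 12) = 3*(-12) = -36)
Q(m, I) = -36
1/(Q(-79, 34) + 429) = 1/(-36 + 429) = 1/393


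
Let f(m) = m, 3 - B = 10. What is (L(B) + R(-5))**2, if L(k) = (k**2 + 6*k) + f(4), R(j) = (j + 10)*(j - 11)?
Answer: 4761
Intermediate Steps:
B = -7 (B = 3 - 1*10 = 3 - 10 = -7)
R(j) = (-11 + j)*(10 + j) (R(j) = (10 + j)*(-11 + j) = (-11 + j)*(10 + j))
L(k) = 4 + k**2 + 6*k (L(k) = (k**2 + 6*k) + 4 = 4 + k**2 + 6*k)
(L(B) + R(-5))**2 = ((4 + (-7)**2 + 6*(-7)) + (-110 + (-5)**2 - 1*(-5)))**2 = ((4 + 49 - 42) + (-110 + 25 + 5))**2 = (11 - 80)**2 = (-69)**2 = 4761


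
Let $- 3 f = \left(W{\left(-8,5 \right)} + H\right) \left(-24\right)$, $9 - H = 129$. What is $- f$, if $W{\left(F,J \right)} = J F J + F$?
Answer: $2624$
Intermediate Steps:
$H = -120$ ($H = 9 - 129 = -120$)
$W{\left(F,J \right)} = F + F J^{2}$ ($W{\left(F,J \right)} = F J J + F = F J^{2} + F = F + F J^{2}$)
$f = -2624$ ($f = - \frac{\left(- 8 \left(1 + 5^{2}\right) - 120\right) \left(-24\right)}{3} = - \frac{\left(- 8 \left(1 + 25\right) - 120\right) \left(-24\right)}{3} = - \frac{\left(\left(-8\right) 26 - 120\right) \left(-24\right)}{3} = - \frac{\left(-208 - 120\right) \left(-24\right)}{3} = - \frac{\left(-328\right) \left(-24\right)}{3} = \left(- \frac{1}{3}\right) 7872 = -2624$)
$- f = \left(-1\right) \left(-2624\right) = 2624$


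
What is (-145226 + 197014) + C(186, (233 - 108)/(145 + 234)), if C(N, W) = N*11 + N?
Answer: 54020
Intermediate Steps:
C(N, W) = 12*N (C(N, W) = 11*N + N = 12*N)
(-145226 + 197014) + C(186, (233 - 108)/(145 + 234)) = (-145226 + 197014) + 12*186 = 51788 + 2232 = 54020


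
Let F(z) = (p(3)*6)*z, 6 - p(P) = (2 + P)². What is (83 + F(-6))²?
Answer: 588289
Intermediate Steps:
p(P) = 6 - (2 + P)²
F(z) = -114*z (F(z) = ((6 - (2 + 3)²)*6)*z = ((6 - 1*5²)*6)*z = ((6 - 1*25)*6)*z = ((6 - 25)*6)*z = (-19*6)*z = -114*z)
(83 + F(-6))² = (83 - 114*(-6))² = (83 + 684)² = 767² = 588289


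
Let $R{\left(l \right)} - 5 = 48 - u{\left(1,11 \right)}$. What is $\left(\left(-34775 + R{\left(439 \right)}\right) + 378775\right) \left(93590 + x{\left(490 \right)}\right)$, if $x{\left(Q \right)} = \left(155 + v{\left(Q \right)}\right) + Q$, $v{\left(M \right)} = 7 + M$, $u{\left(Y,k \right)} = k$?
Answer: $32591786744$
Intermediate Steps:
$R{\left(l \right)} = 42$ ($R{\left(l \right)} = 5 + \left(48 - 11\right) = 5 + 37 = 42$)
$x{\left(Q \right)} = 162 + 2 Q$ ($x{\left(Q \right)} = \left(155 + \left(7 + Q\right)\right) + Q = \left(162 + Q\right) + Q = 162 + 2 Q$)
$\left(\left(-34775 + R{\left(439 \right)}\right) + 378775\right) \left(93590 + x{\left(490 \right)}\right) = \left(\left(-34775 + 42\right) + 378775\right) \left(93590 + \left(162 + 2 \cdot 490\right)\right) = \left(-34733 + 378775\right) \left(93590 + \left(162 + 980\right)\right) = 344042 \left(93590 + 1142\right) = 344042 \cdot 94732 = 32591786744$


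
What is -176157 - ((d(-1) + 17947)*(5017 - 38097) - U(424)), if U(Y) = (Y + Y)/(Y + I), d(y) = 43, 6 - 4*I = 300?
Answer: 417048064839/701 ≈ 5.9493e+8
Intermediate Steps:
I = -147/2 (I = 3/2 - ¼*300 = 3/2 - 75 = -147/2 ≈ -73.500)
U(Y) = 2*Y/(-147/2 + Y) (U(Y) = (Y + Y)/(Y - 147/2) = (2*Y)/(-147/2 + Y) = 2*Y/(-147/2 + Y))
-176157 - ((d(-1) + 17947)*(5017 - 38097) - U(424)) = -176157 - ((43 + 17947)*(5017 - 38097) - 4*424/(-147 + 2*424)) = -176157 - (17990*(-33080) - 4*424/(-147 + 848)) = -176157 - (-595109200 - 4*424/701) = -176157 - (-595109200 - 1*1696/701) = -176157 - (-595109200 - 1696/701) = -176157 - 1*(-417171550896/701) = -176157 + 417171550896/701 = 417048064839/701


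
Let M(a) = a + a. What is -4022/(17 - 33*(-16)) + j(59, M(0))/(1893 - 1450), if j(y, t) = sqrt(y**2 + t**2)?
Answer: -1749591/241435 ≈ -7.2466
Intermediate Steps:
M(a) = 2*a
j(y, t) = sqrt(t**2 + y**2)
-4022/(17 - 33*(-16)) + j(59, M(0))/(1893 - 1450) = -4022/(17 - 33*(-16)) + sqrt((2*0)**2 + 59**2)/(1893 - 1450) = -4022/(17 + 528) + sqrt(0**2 + 3481)/443 = -4022/545 + sqrt(0 + 3481)*(1/443) = -4022*1/545 + sqrt(3481)*(1/443) = -4022/545 + 59*(1/443) = -4022/545 + 59/443 = -1749591/241435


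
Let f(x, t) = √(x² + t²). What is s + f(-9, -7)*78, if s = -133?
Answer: -133 + 78*√130 ≈ 756.34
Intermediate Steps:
f(x, t) = √(t² + x²)
s + f(-9, -7)*78 = -133 + √((-7)² + (-9)²)*78 = -133 + √(49 + 81)*78 = -133 + √130*78 = -133 + 78*√130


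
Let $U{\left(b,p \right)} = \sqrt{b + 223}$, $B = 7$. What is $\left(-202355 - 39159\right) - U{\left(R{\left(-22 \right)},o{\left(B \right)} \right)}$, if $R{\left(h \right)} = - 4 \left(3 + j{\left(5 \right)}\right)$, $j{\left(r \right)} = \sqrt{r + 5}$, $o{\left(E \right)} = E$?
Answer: $-241514 - \sqrt{211 - 4 \sqrt{10}} \approx -2.4153 \cdot 10^{5}$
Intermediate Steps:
$j{\left(r \right)} = \sqrt{5 + r}$
$R{\left(h \right)} = -12 - 4 \sqrt{10}$ ($R{\left(h \right)} = - 4 \left(3 + \sqrt{5 + 5}\right) = - 4 \left(3 + \sqrt{10}\right) = -12 - 4 \sqrt{10}$)
$U{\left(b,p \right)} = \sqrt{223 + b}$
$\left(-202355 - 39159\right) - U{\left(R{\left(-22 \right)},o{\left(B \right)} \right)} = \left(-202355 - 39159\right) - \sqrt{223 - \left(12 + 4 \sqrt{10}\right)} = -241514 - \sqrt{211 - 4 \sqrt{10}}$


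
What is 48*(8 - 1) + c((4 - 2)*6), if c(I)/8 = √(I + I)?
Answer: 336 + 16*√6 ≈ 375.19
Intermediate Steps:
c(I) = 8*√2*√I (c(I) = 8*√(I + I) = 8*√(2*I) = 8*(√2*√I) = 8*√2*√I)
48*(8 - 1) + c((4 - 2)*6) = 48*(8 - 1) + 8*√2*√((4 - 2)*6) = 48*7 + 8*√2*√(2*6) = 336 + 8*√2*√12 = 336 + 8*√2*(2*√3) = 336 + 16*√6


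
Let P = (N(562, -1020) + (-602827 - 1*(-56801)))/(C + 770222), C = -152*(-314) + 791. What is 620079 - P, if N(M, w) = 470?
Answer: 46153149645/74431 ≈ 6.2008e+5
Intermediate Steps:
C = 48519 (C = 47728 + 791 = 48519)
P = -49596/74431 (P = (470 + (-602827 - 1*(-56801)))/(48519 + 770222) = (470 + (-602827 + 56801))/818741 = (470 - 546026)*(1/818741) = -545556*1/818741 = -49596/74431 ≈ -0.66634)
620079 - P = 620079 - 1*(-49596/74431) = 620079 + 49596/74431 = 46153149645/74431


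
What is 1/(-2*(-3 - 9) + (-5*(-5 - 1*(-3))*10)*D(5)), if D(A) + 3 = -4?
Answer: -1/676 ≈ -0.0014793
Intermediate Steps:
D(A) = -7 (D(A) = -3 - 4 = -7)
1/(-2*(-3 - 9) + (-5*(-5 - 1*(-3))*10)*D(5)) = 1/(-2*(-3 - 9) + (-5*(-5 - 1*(-3))*10)*(-7)) = 1/(-2*(-12) + (-5*(-5 + 3)*10)*(-7)) = 1/(24 + (-5*(-2)*10)*(-7)) = 1/(24 + (10*10)*(-7)) = 1/(24 + 100*(-7)) = 1/(24 - 700) = 1/(-676) = -1/676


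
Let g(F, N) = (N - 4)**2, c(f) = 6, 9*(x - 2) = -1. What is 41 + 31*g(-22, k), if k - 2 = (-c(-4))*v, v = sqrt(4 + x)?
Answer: 6737 + 248*sqrt(53) ≈ 8542.5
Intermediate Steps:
x = 17/9 (x = 2 + (1/9)*(-1) = 2 - 1/9 = 17/9 ≈ 1.8889)
v = sqrt(53)/3 (v = sqrt(4 + 17/9) = sqrt(53/9) = sqrt(53)/3 ≈ 2.4267)
k = 2 - 2*sqrt(53) (k = 2 + (-1*6)*(sqrt(53)/3) = 2 - 2*sqrt(53) ≈ -12.560)
g(F, N) = (-4 + N)**2
41 + 31*g(-22, k) = 41 + 31*(-4 + (2 - 2*sqrt(53)))**2 = 41 + 31*(-2 - 2*sqrt(53))**2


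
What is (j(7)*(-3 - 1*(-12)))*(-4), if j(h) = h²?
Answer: -1764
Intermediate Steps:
(j(7)*(-3 - 1*(-12)))*(-4) = (7²*(-3 - 1*(-12)))*(-4) = (49*(-3 + 12))*(-4) = (49*9)*(-4) = 441*(-4) = -1764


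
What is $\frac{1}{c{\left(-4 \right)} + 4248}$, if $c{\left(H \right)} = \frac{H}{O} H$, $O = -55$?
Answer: $\frac{55}{233624} \approx 0.00023542$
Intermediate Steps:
$c{\left(H \right)} = - \frac{H^{2}}{55}$ ($c{\left(H \right)} = \frac{H}{-55} H = H \left(- \frac{1}{55}\right) H = - \frac{H}{55} H = - \frac{H^{2}}{55}$)
$\frac{1}{c{\left(-4 \right)} + 4248} = \frac{1}{- \frac{\left(-4\right)^{2}}{55} + 4248} = \frac{1}{\left(- \frac{1}{55}\right) 16 + 4248} = \frac{1}{- \frac{16}{55} + 4248} = \frac{1}{\frac{233624}{55}} = \frac{55}{233624}$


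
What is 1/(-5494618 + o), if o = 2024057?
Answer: -1/3470561 ≈ -2.8814e-7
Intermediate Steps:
1/(-5494618 + o) = 1/(-5494618 + 2024057) = 1/(-3470561) = -1/3470561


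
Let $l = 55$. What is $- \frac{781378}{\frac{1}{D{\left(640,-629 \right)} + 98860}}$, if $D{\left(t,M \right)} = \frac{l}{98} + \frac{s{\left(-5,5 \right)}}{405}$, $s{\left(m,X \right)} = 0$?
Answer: $- \frac{3785125912815}{49} \approx -7.7247 \cdot 10^{10}$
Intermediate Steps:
$D{\left(t,M \right)} = \frac{55}{98}$ ($D{\left(t,M \right)} = \frac{55}{98} + \frac{0}{405} = 55 \cdot \frac{1}{98} + 0 \cdot \frac{1}{405} = \frac{55}{98} + 0 = \frac{55}{98}$)
$- \frac{781378}{\frac{1}{D{\left(640,-629 \right)} + 98860}} = - \frac{781378}{\frac{1}{\frac{55}{98} + 98860}} = - \frac{781378}{\frac{1}{\frac{9688335}{98}}} = - \frac{781378}{\frac{98}{9688335}} = \left(-781378\right) \frac{9688335}{98} = - \frac{3785125912815}{49}$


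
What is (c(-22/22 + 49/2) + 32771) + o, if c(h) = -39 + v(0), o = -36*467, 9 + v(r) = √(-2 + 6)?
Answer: 15913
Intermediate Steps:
v(r) = -7 (v(r) = -9 + √(-2 + 6) = -9 + √4 = -9 + 2 = -7)
o = -16812
c(h) = -46 (c(h) = -39 - 7 = -46)
(c(-22/22 + 49/2) + 32771) + o = (-46 + 32771) - 16812 = 32725 - 16812 = 15913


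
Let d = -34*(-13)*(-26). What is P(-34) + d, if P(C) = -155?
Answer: -11647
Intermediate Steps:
d = -11492 (d = 442*(-26) = -11492)
P(-34) + d = -155 - 11492 = -11647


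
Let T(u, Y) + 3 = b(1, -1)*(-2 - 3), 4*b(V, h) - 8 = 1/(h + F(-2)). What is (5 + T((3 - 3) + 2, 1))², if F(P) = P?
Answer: 8281/144 ≈ 57.507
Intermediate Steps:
b(V, h) = 2 + 1/(4*(-2 + h)) (b(V, h) = 2 + 1/(4*(h - 2)) = 2 + 1/(4*(-2 + h)))
T(u, Y) = -151/12 (T(u, Y) = -3 + ((-15 + 8*(-1))/(4*(-2 - 1)))*(-2 - 3) = -3 + ((¼)*(-15 - 8)/(-3))*(-5) = -3 + ((¼)*(-⅓)*(-23))*(-5) = -3 + (23/12)*(-5) = -3 - 115/12 = -151/12)
(5 + T((3 - 3) + 2, 1))² = (5 - 151/12)² = (-91/12)² = 8281/144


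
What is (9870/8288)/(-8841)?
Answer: -235/1744624 ≈ -0.00013470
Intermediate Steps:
(9870/8288)/(-8841) = (9870*(1/8288))*(-1/8841) = (705/592)*(-1/8841) = -235/1744624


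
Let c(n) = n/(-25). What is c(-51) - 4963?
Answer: -124024/25 ≈ -4961.0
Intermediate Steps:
c(n) = -n/25 (c(n) = n*(-1/25) = -n/25)
c(-51) - 4963 = -1/25*(-51) - 4963 = 51/25 - 4963 = -124024/25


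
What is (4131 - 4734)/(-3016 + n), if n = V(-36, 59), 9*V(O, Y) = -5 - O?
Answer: 5427/27113 ≈ 0.20016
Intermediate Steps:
V(O, Y) = -5/9 - O/9 (V(O, Y) = (-5 - O)/9 = -5/9 - O/9)
n = 31/9 (n = -5/9 - 1/9*(-36) = -5/9 + 4 = 31/9 ≈ 3.4444)
(4131 - 4734)/(-3016 + n) = (4131 - 4734)/(-3016 + 31/9) = -603/(-27113/9) = -603*(-9/27113) = 5427/27113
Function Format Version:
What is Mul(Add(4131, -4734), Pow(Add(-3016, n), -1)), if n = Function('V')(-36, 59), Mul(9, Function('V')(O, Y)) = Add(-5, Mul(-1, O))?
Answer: Rational(5427, 27113) ≈ 0.20016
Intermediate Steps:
Function('V')(O, Y) = Add(Rational(-5, 9), Mul(Rational(-1, 9), O)) (Function('V')(O, Y) = Mul(Rational(1, 9), Add(-5, Mul(-1, O))) = Add(Rational(-5, 9), Mul(Rational(-1, 9), O)))
n = Rational(31, 9) (n = Add(Rational(-5, 9), Mul(Rational(-1, 9), -36)) = Add(Rational(-5, 9), 4) = Rational(31, 9) ≈ 3.4444)
Mul(Add(4131, -4734), Pow(Add(-3016, n), -1)) = Mul(Add(4131, -4734), Pow(Add(-3016, Rational(31, 9)), -1)) = Mul(-603, Pow(Rational(-27113, 9), -1)) = Mul(-603, Rational(-9, 27113)) = Rational(5427, 27113)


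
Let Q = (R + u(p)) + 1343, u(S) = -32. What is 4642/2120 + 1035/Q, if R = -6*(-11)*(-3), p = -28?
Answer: 23147/7420 ≈ 3.1195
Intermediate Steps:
R = -198 (R = 66*(-3) = -198)
Q = 1113 (Q = (-198 - 32) + 1343 = -230 + 1343 = 1113)
4642/2120 + 1035/Q = 4642/2120 + 1035/1113 = 4642*(1/2120) + 1035*(1/1113) = 2321/1060 + 345/371 = 23147/7420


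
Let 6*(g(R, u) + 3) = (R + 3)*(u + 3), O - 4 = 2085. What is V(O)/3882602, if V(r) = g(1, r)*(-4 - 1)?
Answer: -20875/11647806 ≈ -0.0017922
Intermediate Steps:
O = 2089 (O = 4 + 2085 = 2089)
g(R, u) = -3 + (3 + R)*(3 + u)/6 (g(R, u) = -3 + ((R + 3)*(u + 3))/6 = -3 + ((3 + R)*(3 + u))/6 = -3 + (3 + R)*(3 + u)/6)
V(r) = 5 - 10*r/3 (V(r) = (-3/2 + (1/2)*1 + r/2 + (1/6)*1*r)*(-4 - 1) = (-3/2 + 1/2 + r/2 + r/6)*(-5) = (-1 + 2*r/3)*(-5) = 5 - 10*r/3)
V(O)/3882602 = (5 - 10/3*2089)/3882602 = (5 - 20890/3)*(1/3882602) = -20875/3*1/3882602 = -20875/11647806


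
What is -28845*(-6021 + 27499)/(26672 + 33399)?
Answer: -619532910/60071 ≈ -10313.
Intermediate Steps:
-28845*(-6021 + 27499)/(26672 + 33399) = -28845/(60071/21478) = -28845/(60071*(1/21478)) = -28845/60071/21478 = -28845*21478/60071 = -619532910/60071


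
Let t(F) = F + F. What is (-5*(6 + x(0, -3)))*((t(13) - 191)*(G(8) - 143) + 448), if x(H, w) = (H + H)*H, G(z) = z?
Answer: -681690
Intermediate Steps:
x(H, w) = 2*H² (x(H, w) = (2*H)*H = 2*H²)
t(F) = 2*F
(-5*(6 + x(0, -3)))*((t(13) - 191)*(G(8) - 143) + 448) = (-5*(6 + 2*0²))*((2*13 - 191)*(8 - 143) + 448) = (-5*(6 + 2*0))*((26 - 191)*(-135) + 448) = (-5*(6 + 0))*(-165*(-135) + 448) = (-5*6)*(22275 + 448) = -30*22723 = -681690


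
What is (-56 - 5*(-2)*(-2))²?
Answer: 5776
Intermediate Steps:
(-56 - 5*(-2)*(-2))² = (-56 + 10*(-2))² = (-56 - 20)² = (-76)² = 5776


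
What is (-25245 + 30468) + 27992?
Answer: 33215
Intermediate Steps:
(-25245 + 30468) + 27992 = 5223 + 27992 = 33215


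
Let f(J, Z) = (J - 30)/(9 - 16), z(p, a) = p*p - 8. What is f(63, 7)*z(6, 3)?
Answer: -132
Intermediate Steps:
z(p, a) = -8 + p² (z(p, a) = p² - 8 = -8 + p²)
f(J, Z) = 30/7 - J/7 (f(J, Z) = (-30 + J)/(-7) = (-30 + J)*(-⅐) = 30/7 - J/7)
f(63, 7)*z(6, 3) = (30/7 - ⅐*63)*(-8 + 6²) = (30/7 - 9)*(-8 + 36) = -33/7*28 = -132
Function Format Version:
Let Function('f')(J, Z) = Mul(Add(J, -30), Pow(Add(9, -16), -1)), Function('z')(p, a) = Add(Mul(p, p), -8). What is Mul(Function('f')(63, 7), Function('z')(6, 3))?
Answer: -132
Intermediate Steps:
Function('z')(p, a) = Add(-8, Pow(p, 2)) (Function('z')(p, a) = Add(Pow(p, 2), -8) = Add(-8, Pow(p, 2)))
Function('f')(J, Z) = Add(Rational(30, 7), Mul(Rational(-1, 7), J)) (Function('f')(J, Z) = Mul(Add(-30, J), Pow(-7, -1)) = Mul(Add(-30, J), Rational(-1, 7)) = Add(Rational(30, 7), Mul(Rational(-1, 7), J)))
Mul(Function('f')(63, 7), Function('z')(6, 3)) = Mul(Add(Rational(30, 7), Mul(Rational(-1, 7), 63)), Add(-8, Pow(6, 2))) = Mul(Add(Rational(30, 7), -9), Add(-8, 36)) = Mul(Rational(-33, 7), 28) = -132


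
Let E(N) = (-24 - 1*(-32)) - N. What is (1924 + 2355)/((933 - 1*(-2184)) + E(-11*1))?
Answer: 4279/3136 ≈ 1.3645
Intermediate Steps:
E(N) = 8 - N (E(N) = (-24 + 32) - N = 8 - N)
(1924 + 2355)/((933 - 1*(-2184)) + E(-11*1)) = (1924 + 2355)/((933 - 1*(-2184)) + (8 - (-11))) = 4279/((933 + 2184) + (8 - 1*(-11))) = 4279/(3117 + (8 + 11)) = 4279/(3117 + 19) = 4279/3136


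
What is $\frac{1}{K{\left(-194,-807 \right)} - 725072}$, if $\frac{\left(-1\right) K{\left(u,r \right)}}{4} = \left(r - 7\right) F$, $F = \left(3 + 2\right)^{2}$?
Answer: $- \frac{1}{643672} \approx -1.5536 \cdot 10^{-6}$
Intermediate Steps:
$F = 25$ ($F = 5^{2} = 25$)
$K{\left(u,r \right)} = 700 - 100 r$ ($K{\left(u,r \right)} = - 4 \left(r - 7\right) 25 = - 4 \left(-7 + r\right) 25 = - 4 \left(-175 + 25 r\right) = 700 - 100 r$)
$\frac{1}{K{\left(-194,-807 \right)} - 725072} = \frac{1}{\left(700 - -80700\right) - 725072} = \frac{1}{\left(700 + 80700\right) - 725072} = \frac{1}{81400 - 725072} = \frac{1}{-643672} = - \frac{1}{643672}$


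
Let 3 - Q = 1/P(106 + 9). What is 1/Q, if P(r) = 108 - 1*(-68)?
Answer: 176/527 ≈ 0.33397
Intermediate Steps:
P(r) = 176 (P(r) = 108 + 68 = 176)
Q = 527/176 (Q = 3 - 1/176 = 527/176 ≈ 2.9943)
1/Q = 1/(527/176) = 176/527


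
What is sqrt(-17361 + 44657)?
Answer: 4*sqrt(1706) ≈ 165.22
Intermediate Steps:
sqrt(-17361 + 44657) = sqrt(27296) = 4*sqrt(1706)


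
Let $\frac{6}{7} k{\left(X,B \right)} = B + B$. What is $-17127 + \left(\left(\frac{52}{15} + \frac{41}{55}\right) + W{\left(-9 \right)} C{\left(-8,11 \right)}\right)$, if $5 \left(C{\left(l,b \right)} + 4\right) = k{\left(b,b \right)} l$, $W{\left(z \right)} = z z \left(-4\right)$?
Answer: $- \frac{415996}{165} \approx -2521.2$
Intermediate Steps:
$W{\left(z \right)} = - 4 z^{2}$ ($W{\left(z \right)} = z^{2} \left(-4\right) = - 4 z^{2}$)
$k{\left(X,B \right)} = \frac{7 B}{3}$ ($k{\left(X,B \right)} = \frac{7 \left(B + B\right)}{6} = \frac{7 \cdot 2 B}{6} = \frac{7 B}{3}$)
$C{\left(l,b \right)} = -4 + \frac{7 b l}{15}$ ($C{\left(l,b \right)} = -4 + \frac{\frac{7 b}{3} l}{5} = -4 + \frac{\frac{7}{3} b l}{5} = -4 + \frac{7 b l}{15}$)
$-17127 + \left(\left(\frac{52}{15} + \frac{41}{55}\right) + W{\left(-9 \right)} C{\left(-8,11 \right)}\right) = -17127 + \left(\left(\frac{52}{15} + \frac{41}{55}\right) + - 4 \left(-9\right)^{2} \left(-4 + \frac{7}{15} \cdot 11 \left(-8\right)\right)\right) = -17127 + \left(\left(52 \cdot \frac{1}{15} + 41 \cdot \frac{1}{55}\right) + \left(-4\right) 81 \left(-4 - \frac{616}{15}\right)\right) = -17127 + \left(\left(\frac{52}{15} + \frac{41}{55}\right) - - \frac{73008}{5}\right) = -17127 + \left(\frac{139}{33} + \frac{73008}{5}\right) = -17127 + \frac{2409959}{165} = - \frac{415996}{165}$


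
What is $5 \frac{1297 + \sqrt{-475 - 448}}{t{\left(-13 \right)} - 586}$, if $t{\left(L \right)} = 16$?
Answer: $- \frac{1297}{114} - \frac{i \sqrt{923}}{114} \approx -11.377 - 0.2665 i$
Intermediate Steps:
$5 \frac{1297 + \sqrt{-475 - 448}}{t{\left(-13 \right)} - 586} = 5 \frac{1297 + \sqrt{-475 - 448}}{16 - 586} = 5 \frac{1297 + \sqrt{-923}}{-570} = 5 \left(1297 + i \sqrt{923}\right) \left(- \frac{1}{570}\right) = 5 \left(- \frac{1297}{570} - \frac{i \sqrt{923}}{570}\right) = - \frac{1297}{114} - \frac{i \sqrt{923}}{114}$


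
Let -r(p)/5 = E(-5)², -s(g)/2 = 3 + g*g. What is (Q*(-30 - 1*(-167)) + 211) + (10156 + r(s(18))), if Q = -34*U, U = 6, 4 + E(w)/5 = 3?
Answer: -17706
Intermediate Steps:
E(w) = -5 (E(w) = -20 + 5*3 = -20 + 15 = -5)
s(g) = -6 - 2*g² (s(g) = -2*(3 + g*g) = -2*(3 + g²) = -6 - 2*g²)
r(p) = -125 (r(p) = -5*(-5)² = -5*25 = -125)
Q = -204 (Q = -34*6 = -204)
(Q*(-30 - 1*(-167)) + 211) + (10156 + r(s(18))) = (-204*(-30 - 1*(-167)) + 211) + (10156 - 125) = (-204*(-30 + 167) + 211) + 10031 = (-204*137 + 211) + 10031 = (-27948 + 211) + 10031 = -27737 + 10031 = -17706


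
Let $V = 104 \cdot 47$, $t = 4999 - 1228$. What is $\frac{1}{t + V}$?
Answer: $\frac{1}{8659} \approx 0.00011549$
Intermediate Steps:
$t = 3771$
$V = 4888$
$\frac{1}{t + V} = \frac{1}{3771 + 4888} = \frac{1}{8659}$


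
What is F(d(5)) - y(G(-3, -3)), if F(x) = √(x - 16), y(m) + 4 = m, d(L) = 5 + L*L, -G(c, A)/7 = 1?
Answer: 11 + √14 ≈ 14.742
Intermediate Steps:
G(c, A) = -7 (G(c, A) = -7*1 = -7)
d(L) = 5 + L²
y(m) = -4 + m
F(x) = √(-16 + x)
F(d(5)) - y(G(-3, -3)) = √(-16 + (5 + 5²)) - (-4 - 7) = √(-16 + (5 + 25)) - 1*(-11) = √(-16 + 30) + 11 = √14 + 11 = 11 + √14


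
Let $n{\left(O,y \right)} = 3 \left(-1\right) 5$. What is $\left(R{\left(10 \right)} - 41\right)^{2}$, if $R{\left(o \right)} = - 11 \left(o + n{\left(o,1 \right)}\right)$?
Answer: $196$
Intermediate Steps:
$n{\left(O,y \right)} = -15$ ($n{\left(O,y \right)} = \left(-3\right) 5 = -15$)
$R{\left(o \right)} = 165 - 11 o$ ($R{\left(o \right)} = - 11 \left(o - 15\right) = - 11 \left(-15 + o\right) = 165 - 11 o$)
$\left(R{\left(10 \right)} - 41\right)^{2} = \left(\left(165 - 110\right) - 41\right)^{2} = \left(55 - 41\right)^{2} = 14^{2} = 196$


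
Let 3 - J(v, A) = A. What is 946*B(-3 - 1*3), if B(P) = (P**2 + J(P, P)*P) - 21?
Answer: -36894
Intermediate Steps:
J(v, A) = 3 - A
B(P) = -21 + P**2 + P*(3 - P) (B(P) = (P**2 + (3 - P)*P) - 21 = (P**2 + P*(3 - P)) - 21 = -21 + P**2 + P*(3 - P))
946*B(-3 - 1*3) = 946*(-21 + 3*(-3 - 1*3)) = 946*(-21 + 3*(-3 - 3)) = 946*(-21 + 3*(-6)) = 946*(-21 - 18) = 946*(-39) = -36894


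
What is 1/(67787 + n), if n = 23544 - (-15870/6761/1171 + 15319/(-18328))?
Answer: 145105176968/13252722491059557 ≈ 1.0949e-5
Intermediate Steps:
n = 3416477859929741/145105176968 (n = 23544 - (-15870*1/6761*(1/1171) + 15319*(-1/18328)) = 23544 - (-15870/6761*1/1171 - 15319/18328) = 23544 - (-15870/7917131 - 15319/18328) = 23544 - 1*(-121573395149/145105176968) = 23544 + 121573395149/145105176968 = 3416477859929741/145105176968 ≈ 23545.)
1/(67787 + n) = 1/(67787 + 3416477859929741/145105176968) = 1/(13252722491059557/145105176968) = 145105176968/13252722491059557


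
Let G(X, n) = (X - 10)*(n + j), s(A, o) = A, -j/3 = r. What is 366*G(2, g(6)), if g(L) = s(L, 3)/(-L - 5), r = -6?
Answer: -562176/11 ≈ -51107.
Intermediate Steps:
j = 18 (j = -3*(-6) = 18)
g(L) = L/(-5 - L) (g(L) = L/(-L - 5) = L/(-5 - L))
G(X, n) = (-10 + X)*(18 + n) (G(X, n) = (X - 10)*(n + 18) = (-10 + X)*(18 + n))
366*G(2, g(6)) = 366*(-180 - (-10)*6/(5 + 6) + 18*2 + 2*(-1*6/(5 + 6))) = 366*(-180 - (-10)*6/11 + 36 + 2*(-1*6/11)) = 366*(-180 - (-10)*6/11 + 36 + 2*(-1*6*1/11)) = 366*(-180 - 10*(-6/11) + 36 + 2*(-6/11)) = 366*(-180 + 60/11 + 36 - 12/11) = 366*(-1536/11) = -562176/11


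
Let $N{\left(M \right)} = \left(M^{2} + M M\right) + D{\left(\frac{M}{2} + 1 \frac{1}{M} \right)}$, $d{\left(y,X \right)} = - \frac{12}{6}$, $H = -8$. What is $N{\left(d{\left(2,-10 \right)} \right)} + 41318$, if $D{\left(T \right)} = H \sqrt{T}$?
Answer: $41326 - 4 i \sqrt{6} \approx 41326.0 - 9.798 i$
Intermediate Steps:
$d{\left(y,X \right)} = -2$ ($d{\left(y,X \right)} = \left(-12\right) \frac{1}{6} = -2$)
$D{\left(T \right)} = - 8 \sqrt{T}$
$N{\left(M \right)} = - 8 \sqrt{\frac{1}{M} + \frac{M}{2}} + 2 M^{2}$ ($N{\left(M \right)} = \left(M^{2} + M M\right) - 8 \sqrt{\frac{M}{2} + 1 \frac{1}{M}} = \left(M^{2} + M^{2}\right) - 8 \sqrt{M \frac{1}{2} + \frac{1}{M}} = 2 M^{2} - 8 \sqrt{\frac{M}{2} + \frac{1}{M}} = 2 M^{2} - 8 \sqrt{\frac{1}{M} + \frac{M}{2}} = - 8 \sqrt{\frac{1}{M} + \frac{M}{2}} + 2 M^{2}$)
$N{\left(d{\left(2,-10 \right)} \right)} + 41318 = \left(- 4 \sqrt{2 \left(-2\right) + \frac{4}{-2}} + 2 \left(-2\right)^{2}\right) + 41318 = \left(- 4 \sqrt{-4 + 4 \left(- \frac{1}{2}\right)} + 2 \cdot 4\right) + 41318 = \left(- 4 \sqrt{-4 - 2} + 8\right) + 41318 = \left(- 4 \sqrt{-6} + 8\right) + 41318 = \left(- 4 i \sqrt{6} + 8\right) + 41318 = \left(8 - 4 i \sqrt{6}\right) + 41318 = 41326 - 4 i \sqrt{6}$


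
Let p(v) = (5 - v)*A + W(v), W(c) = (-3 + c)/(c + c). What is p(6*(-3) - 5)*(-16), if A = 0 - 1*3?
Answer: 30704/23 ≈ 1335.0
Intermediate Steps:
W(c) = (-3 + c)/(2*c) (W(c) = (-3 + c)/((2*c)) = (-3 + c)*(1/(2*c)) = (-3 + c)/(2*c))
A = -3 (A = 0 - 3 = -3)
p(v) = -15 + 3*v + (-3 + v)/(2*v) (p(v) = (5 - v)*(-3) + (-3 + v)/(2*v) = (-15 + 3*v) + (-3 + v)/(2*v) = -15 + 3*v + (-3 + v)/(2*v))
p(6*(-3) - 5)*(-16) = (-29/2 + 3*(6*(-3) - 5) - 3/(2*(6*(-3) - 5)))*(-16) = (-29/2 + 3*(-18 - 5) - 3/(2*(-18 - 5)))*(-16) = (-29/2 + 3*(-23) - 3/2/(-23))*(-16) = (-29/2 - 69 - 3/2*(-1/23))*(-16) = (-29/2 - 69 + 3/46)*(-16) = -1919/23*(-16) = 30704/23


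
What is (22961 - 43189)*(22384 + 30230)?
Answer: -1064275992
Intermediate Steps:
(22961 - 43189)*(22384 + 30230) = -20228*52614 = -1064275992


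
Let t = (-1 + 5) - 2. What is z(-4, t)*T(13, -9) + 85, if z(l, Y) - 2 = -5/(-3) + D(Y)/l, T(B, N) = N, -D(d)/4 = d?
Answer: 34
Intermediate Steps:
D(d) = -4*d
t = 2 (t = 4 - 2 = 2)
z(l, Y) = 11/3 - 4*Y/l (z(l, Y) = 2 + (-5/(-3) + (-4*Y)/l) = 2 + (-5*(-⅓) - 4*Y/l) = 2 + (5/3 - 4*Y/l) = 11/3 - 4*Y/l)
z(-4, t)*T(13, -9) + 85 = (11/3 - 4*2/(-4))*(-9) + 85 = (11/3 - 4*2*(-¼))*(-9) + 85 = (11/3 + 2)*(-9) + 85 = (17/3)*(-9) + 85 = -51 + 85 = 34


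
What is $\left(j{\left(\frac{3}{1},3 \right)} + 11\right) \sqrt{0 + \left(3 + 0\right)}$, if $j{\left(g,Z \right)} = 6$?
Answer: $17 \sqrt{3} \approx 29.445$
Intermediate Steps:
$\left(j{\left(\frac{3}{1},3 \right)} + 11\right) \sqrt{0 + \left(3 + 0\right)} = \left(6 + 11\right) \sqrt{0 + \left(3 + 0\right)} = 17 \sqrt{0 + 3} = 17 \sqrt{3}$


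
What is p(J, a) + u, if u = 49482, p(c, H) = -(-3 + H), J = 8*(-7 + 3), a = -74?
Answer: 49559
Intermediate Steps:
J = -32 (J = 8*(-4) = -32)
p(c, H) = 3 - H
p(J, a) + u = (3 - 1*(-74)) + 49482 = (3 + 74) + 49482 = 77 + 49482 = 49559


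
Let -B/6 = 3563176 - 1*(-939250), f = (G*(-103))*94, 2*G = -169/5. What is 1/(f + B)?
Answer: -5/134254651 ≈ -3.7243e-8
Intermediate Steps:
G = -169/10 (G = (-169/5)/2 = (-169*⅕)/2 = (½)*(-169/5) = -169/10 ≈ -16.900)
f = 818129/5 (f = -169/10*(-103)*94 = (17407/10)*94 = 818129/5 ≈ 1.6363e+5)
B = -27014556 (B = -6*(3563176 - 1*(-939250)) = -6*(3563176 + 939250) = -6*4502426 = -27014556)
1/(f + B) = 1/(818129/5 - 27014556) = 1/(-134254651/5) = -5/134254651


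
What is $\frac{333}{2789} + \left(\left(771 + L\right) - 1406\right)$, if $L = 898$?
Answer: $\frac{733840}{2789} \approx 263.12$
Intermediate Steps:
$\frac{333}{2789} + \left(\left(771 + L\right) - 1406\right) = \frac{333}{2789} + \left(\left(771 + 898\right) - 1406\right) = 333 \cdot \frac{1}{2789} + \left(1669 - 1406\right) = \frac{333}{2789} + 263 = \frac{733840}{2789}$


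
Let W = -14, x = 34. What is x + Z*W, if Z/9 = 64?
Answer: -8030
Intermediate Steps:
Z = 576 (Z = 9*64 = 576)
x + Z*W = 34 + 576*(-14) = 34 - 8064 = -8030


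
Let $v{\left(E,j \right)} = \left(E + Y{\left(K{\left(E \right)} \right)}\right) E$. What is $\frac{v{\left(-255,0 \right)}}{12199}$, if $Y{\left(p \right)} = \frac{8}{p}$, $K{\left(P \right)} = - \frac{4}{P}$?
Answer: $- \frac{65025}{12199} \approx -5.3304$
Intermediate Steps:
$v{\left(E,j \right)} = - E^{2}$ ($v{\left(E,j \right)} = \left(E + \frac{8}{\left(-4\right) \frac{1}{E}}\right) E = \left(E + 8 \left(- \frac{E}{4}\right)\right) E = \left(E - 2 E\right) E = - E E = - E^{2}$)
$\frac{v{\left(-255,0 \right)}}{12199} = \frac{\left(-1\right) \left(-255\right)^{2}}{12199} = \left(-1\right) 65025 \cdot \frac{1}{12199} = \left(-65025\right) \frac{1}{12199} = - \frac{65025}{12199}$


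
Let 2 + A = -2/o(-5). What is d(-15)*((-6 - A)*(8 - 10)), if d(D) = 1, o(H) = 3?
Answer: 20/3 ≈ 6.6667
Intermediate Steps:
A = -8/3 (A = -2 - 2/3 = -8/3 ≈ -2.6667)
d(-15)*((-6 - A)*(8 - 10)) = 1*((-6 - 1*(-8/3))*(8 - 10)) = 1*((-6 + 8/3)*(-2)) = 1*(-10/3*(-2)) = 1*(20/3) = 20/3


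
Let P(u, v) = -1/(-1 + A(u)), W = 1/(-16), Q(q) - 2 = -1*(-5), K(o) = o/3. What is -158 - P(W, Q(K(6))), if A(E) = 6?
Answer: -789/5 ≈ -157.80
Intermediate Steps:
K(o) = o/3 (K(o) = o*(⅓) = o/3)
Q(q) = 7 (Q(q) = 2 - 1*(-5) = 2 + 5 = 7)
W = -1/16 ≈ -0.062500
P(u, v) = -⅕ (P(u, v) = -1/(-1 + 6) = -1/5 = -1*⅕ = -⅕)
-158 - P(W, Q(K(6))) = -158 - 1*(-⅕) = -158 + ⅕ = -789/5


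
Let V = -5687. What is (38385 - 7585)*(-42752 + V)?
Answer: -1491921200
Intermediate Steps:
(38385 - 7585)*(-42752 + V) = (38385 - 7585)*(-42752 - 5687) = 30800*(-48439) = -1491921200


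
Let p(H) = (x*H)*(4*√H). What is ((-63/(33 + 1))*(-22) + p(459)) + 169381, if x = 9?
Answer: 2880170/17 + 49572*√51 ≈ 5.2344e+5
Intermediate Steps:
p(H) = 36*H^(3/2) (p(H) = (9*H)*(4*√H) = 36*H^(3/2))
((-63/(33 + 1))*(-22) + p(459)) + 169381 = ((-63/(33 + 1))*(-22) + 36*459^(3/2)) + 169381 = ((-63/34)*(-22) + 36*(1377*√51)) + 169381 = (((1/34)*(-63))*(-22) + 49572*√51) + 169381 = (-63/34*(-22) + 49572*√51) + 169381 = (693/17 + 49572*√51) + 169381 = 2880170/17 + 49572*√51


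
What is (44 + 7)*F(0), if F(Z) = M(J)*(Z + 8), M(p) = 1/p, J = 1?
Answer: 408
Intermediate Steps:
F(Z) = 8 + Z (F(Z) = (Z + 8)/1 = 1*(8 + Z) = 8 + Z)
(44 + 7)*F(0) = (44 + 7)*(8 + 0) = 51*8 = 408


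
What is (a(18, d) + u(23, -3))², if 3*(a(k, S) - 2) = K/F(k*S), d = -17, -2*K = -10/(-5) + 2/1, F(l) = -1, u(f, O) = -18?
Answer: 2116/9 ≈ 235.11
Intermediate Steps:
K = -2 (K = -(-10/(-5) + 2/1)/2 = -(-10*(-⅕) + 2*1)/2 = -(2 + 2)/2 = -½*4 = -2)
a(k, S) = 8/3 (a(k, S) = 2 + (-2/(-1))/3 = 2 + (-2*(-1))/3 = 2 + (⅓)*2 = 2 + ⅔ = 8/3)
(a(18, d) + u(23, -3))² = (8/3 - 18)² = (-46/3)² = 2116/9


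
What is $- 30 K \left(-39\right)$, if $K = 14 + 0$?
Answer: $16380$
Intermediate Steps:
$K = 14$
$- 30 K \left(-39\right) = \left(-30\right) 14 \left(-39\right) = \left(-420\right) \left(-39\right) = 16380$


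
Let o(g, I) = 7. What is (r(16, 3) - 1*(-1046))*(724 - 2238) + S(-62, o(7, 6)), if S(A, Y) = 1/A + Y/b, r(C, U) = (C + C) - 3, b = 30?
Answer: -756810649/465 ≈ -1.6276e+6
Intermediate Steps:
r(C, U) = -3 + 2*C (r(C, U) = 2*C - 3 = -3 + 2*C)
S(A, Y) = 1/A + Y/30
(r(16, 3) - 1*(-1046))*(724 - 2238) + S(-62, o(7, 6)) = ((-3 + 2*16) - 1*(-1046))*(724 - 2238) + (1/(-62) + (1/30)*7) = ((-3 + 32) + 1046)*(-1514) + (-1/62 + 7/30) = (29 + 1046)*(-1514) + 101/465 = 1075*(-1514) + 101/465 = -1627550 + 101/465 = -756810649/465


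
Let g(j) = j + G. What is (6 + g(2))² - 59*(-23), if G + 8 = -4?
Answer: 1373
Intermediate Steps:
G = -12 (G = -8 - 4 = -12)
g(j) = -12 + j (g(j) = j - 12 = -12 + j)
(6 + g(2))² - 59*(-23) = (6 + (-12 + 2))² - 59*(-23) = (6 - 10)² + 1357 = (-4)² + 1357 = 16 + 1357 = 1373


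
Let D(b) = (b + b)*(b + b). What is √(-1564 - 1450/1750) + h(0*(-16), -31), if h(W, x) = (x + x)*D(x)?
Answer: -238328 + I*√1916915/35 ≈ -2.3833e+5 + 39.558*I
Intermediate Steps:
D(b) = 4*b² (D(b) = (2*b)*(2*b) = 4*b²)
h(W, x) = 8*x³ (h(W, x) = (x + x)*(4*x²) = (2*x)*(4*x²) = 8*x³)
√(-1564 - 1450/1750) + h(0*(-16), -31) = √(-1564 - 1450/1750) + 8*(-31)³ = √(-1564 - 1450*1/1750) + 8*(-29791) = √(-1564 - 29/35) - 238328 = √(-54769/35) - 238328 = I*√1916915/35 - 238328 = -238328 + I*√1916915/35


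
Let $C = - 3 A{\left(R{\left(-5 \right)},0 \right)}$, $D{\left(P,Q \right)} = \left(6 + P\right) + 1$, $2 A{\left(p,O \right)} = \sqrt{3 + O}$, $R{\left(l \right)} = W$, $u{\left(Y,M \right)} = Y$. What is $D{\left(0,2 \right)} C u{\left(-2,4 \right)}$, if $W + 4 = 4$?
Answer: $21 \sqrt{3} \approx 36.373$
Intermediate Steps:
$W = 0$ ($W = -4 + 4 = 0$)
$R{\left(l \right)} = 0$
$A{\left(p,O \right)} = \frac{\sqrt{3 + O}}{2}$
$D{\left(P,Q \right)} = 7 + P$
$C = - \frac{3 \sqrt{3}}{2}$ ($C = - 3 \frac{\sqrt{3 + 0}}{2} = - 3 \frac{\sqrt{3}}{2} = - \frac{3 \sqrt{3}}{2} \approx -2.5981$)
$D{\left(0,2 \right)} C u{\left(-2,4 \right)} = \left(7 + 0\right) \left(- \frac{3 \sqrt{3}}{2}\right) \left(-2\right) = 7 \left(- \frac{3 \sqrt{3}}{2}\right) \left(-2\right) = - \frac{21 \sqrt{3}}{2} \left(-2\right) = 21 \sqrt{3}$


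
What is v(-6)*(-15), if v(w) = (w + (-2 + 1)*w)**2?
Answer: 0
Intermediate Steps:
v(w) = 0 (v(w) = (w - w)**2 = 0**2 = 0)
v(-6)*(-15) = 0*(-15) = 0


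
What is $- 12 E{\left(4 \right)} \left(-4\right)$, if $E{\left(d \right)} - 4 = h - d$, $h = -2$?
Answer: $-96$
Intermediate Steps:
$E{\left(d \right)} = 2 - d$ ($E{\left(d \right)} = 4 - \left(2 + d\right) = 2 - d$)
$- 12 E{\left(4 \right)} \left(-4\right) = - 12 \left(2 - 4\right) \left(-4\right) = \left(-12\right) \left(-2\right) \left(-4\right) = 24 \left(-4\right) = -96$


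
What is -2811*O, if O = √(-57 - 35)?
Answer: -5622*I*√23 ≈ -26962.0*I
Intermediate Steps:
O = 2*I*√23 (O = √(-92) = 2*I*√23 ≈ 9.5917*I)
-2811*O = -5622*I*√23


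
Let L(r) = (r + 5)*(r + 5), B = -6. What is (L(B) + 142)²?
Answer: 20449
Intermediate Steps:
L(r) = (5 + r)² (L(r) = (5 + r)*(5 + r) = (5 + r)²)
(L(B) + 142)² = ((5 - 6)² + 142)² = ((-1)² + 142)² = (1 + 142)² = 143² = 20449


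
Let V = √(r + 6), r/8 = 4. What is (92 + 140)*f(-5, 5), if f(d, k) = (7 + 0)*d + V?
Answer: -8120 + 232*√38 ≈ -6689.9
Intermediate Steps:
r = 32 (r = 8*4 = 32)
V = √38 (V = √(32 + 6) = √38 ≈ 6.1644)
f(d, k) = √38 + 7*d (f(d, k) = (7 + 0)*d + √38 = 7*d + √38 = √38 + 7*d)
(92 + 140)*f(-5, 5) = (92 + 140)*(√38 + 7*(-5)) = 232*(√38 - 35) = 232*(-35 + √38) = -8120 + 232*√38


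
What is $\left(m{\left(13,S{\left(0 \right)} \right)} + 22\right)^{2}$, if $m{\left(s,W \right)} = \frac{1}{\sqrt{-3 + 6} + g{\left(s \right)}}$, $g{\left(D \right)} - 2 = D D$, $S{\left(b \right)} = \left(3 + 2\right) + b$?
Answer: $\frac{34497713971}{71238387} - \frac{214469 \sqrt{3}}{142476774} \approx 484.25$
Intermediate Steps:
$S{\left(b \right)} = 5 + b$
$g{\left(D \right)} = 2 + D^{2}$ ($g{\left(D \right)} = 2 + D D = 2 + D^{2}$)
$m{\left(s,W \right)} = \frac{1}{2 + \sqrt{3} + s^{2}}$ ($m{\left(s,W \right)} = \frac{1}{\sqrt{-3 + 6} + \left(2 + s^{2}\right)} = \frac{1}{\sqrt{3} + \left(2 + s^{2}\right)} = \frac{1}{2 + \sqrt{3} + s^{2}}$)
$\left(m{\left(13,S{\left(0 \right)} \right)} + 22\right)^{2} = \left(\frac{1}{2 + \sqrt{3} + 13^{2}} + 22\right)^{2} = \left(\frac{1}{2 + \sqrt{3} + 169} + 22\right)^{2} = \left(\frac{1}{171 + \sqrt{3}} + 22\right)^{2} = \left(22 + \frac{1}{171 + \sqrt{3}}\right)^{2}$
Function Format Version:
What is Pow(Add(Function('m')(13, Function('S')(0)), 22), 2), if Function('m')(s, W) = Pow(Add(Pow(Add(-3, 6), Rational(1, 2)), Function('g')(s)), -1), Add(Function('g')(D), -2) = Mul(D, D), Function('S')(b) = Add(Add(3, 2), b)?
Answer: Add(Rational(34497713971, 71238387), Mul(Rational(-214469, 142476774), Pow(3, Rational(1, 2)))) ≈ 484.25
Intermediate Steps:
Function('S')(b) = Add(5, b)
Function('g')(D) = Add(2, Pow(D, 2)) (Function('g')(D) = Add(2, Mul(D, D)) = Add(2, Pow(D, 2)))
Function('m')(s, W) = Pow(Add(2, Pow(3, Rational(1, 2)), Pow(s, 2)), -1) (Function('m')(s, W) = Pow(Add(Pow(Add(-3, 6), Rational(1, 2)), Add(2, Pow(s, 2))), -1) = Pow(Add(Pow(3, Rational(1, 2)), Add(2, Pow(s, 2))), -1) = Pow(Add(2, Pow(3, Rational(1, 2)), Pow(s, 2)), -1))
Pow(Add(Function('m')(13, Function('S')(0)), 22), 2) = Pow(Add(Pow(Add(2, Pow(3, Rational(1, 2)), Pow(13, 2)), -1), 22), 2) = Pow(Add(Pow(Add(2, Pow(3, Rational(1, 2)), 169), -1), 22), 2) = Pow(Add(Pow(Add(171, Pow(3, Rational(1, 2))), -1), 22), 2) = Pow(Add(22, Pow(Add(171, Pow(3, Rational(1, 2))), -1)), 2)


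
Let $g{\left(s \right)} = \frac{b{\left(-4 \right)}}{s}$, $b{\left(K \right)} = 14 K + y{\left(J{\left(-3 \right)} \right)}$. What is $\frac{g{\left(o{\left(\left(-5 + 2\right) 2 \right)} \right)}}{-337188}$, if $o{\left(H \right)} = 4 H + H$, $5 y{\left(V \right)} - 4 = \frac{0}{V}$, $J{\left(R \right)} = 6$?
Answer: $- \frac{23}{4214850} \approx -5.4569 \cdot 10^{-6}$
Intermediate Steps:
$y{\left(V \right)} = \frac{4}{5}$ ($y{\left(V \right)} = \frac{4}{5} + \frac{0 \frac{1}{V}}{5} = \frac{4}{5} + \frac{1}{5} \cdot 0 = \frac{4}{5} + 0 = \frac{4}{5}$)
$o{\left(H \right)} = 5 H$
$b{\left(K \right)} = \frac{4}{5} + 14 K$ ($b{\left(K \right)} = 14 K + \frac{4}{5} = \frac{4}{5} + 14 K$)
$g{\left(s \right)} = - \frac{276}{5 s}$ ($g{\left(s \right)} = \frac{\frac{4}{5} + 14 \left(-4\right)}{s} = \frac{\frac{4}{5} - 56}{s} = - \frac{276}{5 s}$)
$\frac{g{\left(o{\left(\left(-5 + 2\right) 2 \right)} \right)}}{-337188} = \frac{\left(- \frac{276}{5}\right) \frac{1}{5 \left(-5 + 2\right) 2}}{-337188} = - \frac{276}{5 \cdot 5 \left(\left(-3\right) 2\right)} \left(- \frac{1}{337188}\right) = - \frac{276}{5 \cdot 5 \left(-6\right)} \left(- \frac{1}{337188}\right) = - \frac{276}{5 \left(-30\right)} \left(- \frac{1}{337188}\right) = \left(- \frac{276}{5}\right) \left(- \frac{1}{30}\right) \left(- \frac{1}{337188}\right) = \frac{46}{25} \left(- \frac{1}{337188}\right) = - \frac{23}{4214850}$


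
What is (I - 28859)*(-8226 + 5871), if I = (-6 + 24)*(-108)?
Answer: 72541065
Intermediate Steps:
I = -1944 (I = 18*(-108) = -1944)
(I - 28859)*(-8226 + 5871) = (-1944 - 28859)*(-8226 + 5871) = -30803*(-2355) = 72541065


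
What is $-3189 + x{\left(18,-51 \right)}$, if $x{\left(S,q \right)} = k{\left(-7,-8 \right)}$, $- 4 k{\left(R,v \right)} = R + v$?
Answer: $- \frac{12741}{4} \approx -3185.3$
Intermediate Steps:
$k{\left(R,v \right)} = - \frac{R}{4} - \frac{v}{4}$ ($k{\left(R,v \right)} = - \frac{R + v}{4} = - \frac{R}{4} - \frac{v}{4}$)
$x{\left(S,q \right)} = \frac{15}{4}$ ($x{\left(S,q \right)} = \left(- \frac{1}{4}\right) \left(-7\right) - -2 = \frac{7}{4} + 2 = \frac{15}{4}$)
$-3189 + x{\left(18,-51 \right)} = -3189 + \frac{15}{4} = - \frac{12741}{4}$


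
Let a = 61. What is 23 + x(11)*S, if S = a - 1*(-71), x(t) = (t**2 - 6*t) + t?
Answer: 8735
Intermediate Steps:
x(t) = t**2 - 5*t
S = 132 (S = 61 - 1*(-71) = 61 + 71 = 132)
23 + x(11)*S = 23 + (11*(-5 + 11))*132 = 23 + (11*6)*132 = 23 + 66*132 = 23 + 8712 = 8735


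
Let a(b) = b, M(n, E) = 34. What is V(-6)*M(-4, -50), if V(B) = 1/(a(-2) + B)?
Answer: -17/4 ≈ -4.2500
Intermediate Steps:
V(B) = 1/(-2 + B)
V(-6)*M(-4, -50) = 34/(-2 - 6) = 34/(-8) = -⅛*34 = -17/4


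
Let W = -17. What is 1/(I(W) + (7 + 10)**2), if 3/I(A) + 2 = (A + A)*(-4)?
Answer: 134/38729 ≈ 0.0034599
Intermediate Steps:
I(A) = 3/(-2 - 8*A) (I(A) = 3/(-2 + (A + A)*(-4)) = 3/(-2 + (2*A)*(-4)) = 3/(-2 - 8*A))
1/(I(W) + (7 + 10)**2) = 1/(-3/(2 + 8*(-17)) + (7 + 10)**2) = 1/(-3/(2 - 136) + 17**2) = 1/(-3/(-134) + 289) = 1/(-3*(-1/134) + 289) = 1/(3/134 + 289) = 1/(38729/134) = 1*(134/38729) = 134/38729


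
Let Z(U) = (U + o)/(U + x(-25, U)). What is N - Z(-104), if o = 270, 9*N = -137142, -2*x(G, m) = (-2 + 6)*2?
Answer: -822769/54 ≈ -15236.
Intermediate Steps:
x(G, m) = -4 (x(G, m) = -(-2 + 6)*2/2 = -2*2 = -1/2*8 = -4)
N = -15238 (N = (1/9)*(-137142) = -15238)
Z(U) = (270 + U)/(-4 + U) (Z(U) = (U + 270)/(U - 4) = (270 + U)/(-4 + U))
N - Z(-104) = -15238 - (270 - 104)/(-4 - 104) = -15238 - 166/(-108) = -15238 - (-1)*166/108 = -15238 - 1*(-83/54) = -15238 + 83/54 = -822769/54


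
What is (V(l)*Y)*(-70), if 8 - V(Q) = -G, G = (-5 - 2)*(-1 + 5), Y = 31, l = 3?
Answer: 43400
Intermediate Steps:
G = -28 (G = -7*4 = -28)
V(Q) = -20 (V(Q) = 8 - (-1)*(-28) = 8 - 1*28 = 8 - 28 = -20)
(V(l)*Y)*(-70) = -20*31*(-70) = -620*(-70) = 43400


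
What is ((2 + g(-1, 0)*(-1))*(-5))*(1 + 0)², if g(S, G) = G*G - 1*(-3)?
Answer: 5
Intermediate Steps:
g(S, G) = 3 + G² (g(S, G) = G² + 3 = 3 + G²)
((2 + g(-1, 0)*(-1))*(-5))*(1 + 0)² = ((2 + (3 + 0²)*(-1))*(-5))*(1 + 0)² = ((2 + (3 + 0)*(-1))*(-5))*1² = ((2 + 3*(-1))*(-5))*1 = ((2 - 3)*(-5))*1 = -1*(-5)*1 = 5*1 = 5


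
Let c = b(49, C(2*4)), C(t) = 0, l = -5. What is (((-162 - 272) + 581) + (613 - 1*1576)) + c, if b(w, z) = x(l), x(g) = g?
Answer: -821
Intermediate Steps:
b(w, z) = -5
c = -5
(((-162 - 272) + 581) + (613 - 1*1576)) + c = (((-162 - 272) + 581) + (613 - 1*1576)) - 5 = ((-434 + 581) + (613 - 1576)) - 5 = (147 - 963) - 5 = -816 - 5 = -821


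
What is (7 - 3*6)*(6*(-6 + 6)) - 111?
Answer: -111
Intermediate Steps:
(7 - 3*6)*(6*(-6 + 6)) - 111 = (7 - 18)*(6*0) - 111 = -11*0 - 111 = 0 - 111 = -111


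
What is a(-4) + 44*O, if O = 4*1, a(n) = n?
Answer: 172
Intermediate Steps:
O = 4
a(-4) + 44*O = -4 + 44*4 = -4 + 176 = 172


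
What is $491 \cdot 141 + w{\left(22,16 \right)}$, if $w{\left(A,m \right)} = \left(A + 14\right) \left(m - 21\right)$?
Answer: $69051$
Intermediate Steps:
$w{\left(A,m \right)} = \left(-21 + m\right) \left(14 + A\right)$ ($w{\left(A,m \right)} = \left(14 + A\right) \left(-21 + m\right) = \left(-21 + m\right) \left(14 + A\right)$)
$491 \cdot 141 + w{\left(22,16 \right)} = 491 \cdot 141 + \left(-294 - 462 + 14 \cdot 16 + 22 \cdot 16\right) = 69231 + \left(-294 - 462 + 224 + 352\right) = 69231 - 180 = 69051$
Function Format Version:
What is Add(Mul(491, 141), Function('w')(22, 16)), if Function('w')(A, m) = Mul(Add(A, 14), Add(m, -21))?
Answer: 69051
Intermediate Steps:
Function('w')(A, m) = Mul(Add(-21, m), Add(14, A)) (Function('w')(A, m) = Mul(Add(14, A), Add(-21, m)) = Mul(Add(-21, m), Add(14, A)))
Add(Mul(491, 141), Function('w')(22, 16)) = Add(Mul(491, 141), Add(-294, Mul(-21, 22), Mul(14, 16), Mul(22, 16))) = Add(69231, Add(-294, -462, 224, 352)) = Add(69231, -180) = 69051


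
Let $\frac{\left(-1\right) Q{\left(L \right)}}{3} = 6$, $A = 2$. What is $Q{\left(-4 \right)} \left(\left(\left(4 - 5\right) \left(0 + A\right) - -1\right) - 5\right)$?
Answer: $108$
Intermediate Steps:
$Q{\left(L \right)} = -18$ ($Q{\left(L \right)} = \left(-3\right) 6 = -18$)
$Q{\left(-4 \right)} \left(\left(\left(4 - 5\right) \left(0 + A\right) - -1\right) - 5\right) = - 18 \left(\left(\left(4 - 5\right) \left(0 + 2\right) - -1\right) - 5\right) = - 18 \left(\left(\left(-1\right) 2 + 1\right) - 5\right) = - 18 \left(\left(-2 + 1\right) - 5\right) = - 18 \left(-1 - 5\right) = \left(-18\right) \left(-6\right) = 108$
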